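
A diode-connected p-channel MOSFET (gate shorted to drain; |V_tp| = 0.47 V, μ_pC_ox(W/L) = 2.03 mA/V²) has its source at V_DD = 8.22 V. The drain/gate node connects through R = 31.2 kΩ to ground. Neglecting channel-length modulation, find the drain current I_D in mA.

I_D = 0.233 mA

With gate tied to drain, V_SG = V_SD ≥ V_SG − |V_tp|, so the device is in saturation.
KCL at the drain: ½ k_p (V_SG − |V_tp|)² = (V_DD − V_SG)/R.
Let x = V_SG − 0.47. Then 31.7 x² + x − 7.75 = 0, giving x = 0.479 V (positive root), so V_SG = 0.949 V.
I_D = (V_DD − V_SG)/R = (8.22 − 0.949) / 31.2 = 0.233 mA.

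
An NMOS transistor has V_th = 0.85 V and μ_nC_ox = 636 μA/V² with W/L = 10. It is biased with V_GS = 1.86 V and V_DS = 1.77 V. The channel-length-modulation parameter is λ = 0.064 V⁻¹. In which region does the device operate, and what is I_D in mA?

k_n = μ_nC_ox · (W/L) = 6.36 mA/V².
V_ov = V_GS − V_th = 1.86 − 0.85 = 1.01 V.
Since V_DS = 1.77 V ≥ V_ov = 1.01 V, the device is in saturation.
I_D = ½ k_n V_ov² (1 + λ V_DS) = 0.5 × 6.36 × 1.01² × (1 + 0.064 × 1.77) = 3.61 mA.

Saturation; I_D = 3.61 mA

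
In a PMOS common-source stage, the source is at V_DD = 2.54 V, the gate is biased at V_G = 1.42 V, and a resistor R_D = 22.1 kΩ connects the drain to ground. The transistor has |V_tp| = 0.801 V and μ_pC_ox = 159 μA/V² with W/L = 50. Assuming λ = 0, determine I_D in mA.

V_SG = V_DD − V_G = 2.54 − 1.42 = 1.12 V, so V_ov = 1.12 − 0.801 = 0.319 V.
k_p = μ_pC_ox · (W/L) = 7.95 mA/V².
Assume saturation: I_D = ½ k_p V_ov² = 0.5 × 7.95 × 0.319² = 0.404 mA, giving V_SD = V_DD − I_D R_D = 2.54 − 0.404 × 22.1 = -6.4 V.
But -6.4 V < V_ov = 0.319 V, so the device is actually in triode.
In triode I_D = k_p[V_ov V_SD − ½ V_SD²] and I_D = (V_DD − V_SD)/R_D. Equating: 87.8 V_SD² − 57.05 V_SD + 2.54 = 0, giving V_SD = 0.0481 V (the root below V_ov).
I_D = (2.54 − 0.0481) / 22.1 = 0.113 mA.

I_D = 0.113 mA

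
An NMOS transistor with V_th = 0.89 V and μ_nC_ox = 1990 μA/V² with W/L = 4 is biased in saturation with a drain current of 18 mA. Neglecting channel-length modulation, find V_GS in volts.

V_GS = 3.02 V

k_n = μ_nC_ox · (W/L) = 7.96 mA/V².
In saturation I_D = ½ k_n (V_GS − V_th)², so V_GS − V_th = √(2 I_D / k_n) = √(2 × 18 / 7.96) = 2.13 V.
V_GS = 0.89 + 2.13 = 3.02 V.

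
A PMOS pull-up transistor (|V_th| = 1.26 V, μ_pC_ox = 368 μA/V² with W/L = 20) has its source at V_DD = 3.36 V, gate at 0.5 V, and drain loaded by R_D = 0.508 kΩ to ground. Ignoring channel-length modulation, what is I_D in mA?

V_SG = V_DD − V_G = 3.36 − 0.5 = 2.86 V, so V_ov = 2.86 − 1.26 = 1.6 V.
k_p = μ_pC_ox · (W/L) = 7.36 mA/V².
Assume saturation: I_D = ½ k_p V_ov² = 0.5 × 7.36 × 1.6² = 9.42 mA, giving V_SD = V_DD − I_D R_D = 3.36 − 9.42 × 0.508 = -1.43 V.
But -1.43 V < V_ov = 1.6 V, so the device is actually in triode.
In triode I_D = k_p[V_ov V_SD − ½ V_SD²] and I_D = (V_DD − V_SD)/R_D. Equating: 1.87 V_SD² − 6.982 V_SD + 3.36 = 0, giving V_SD = 0.567 V (the root below V_ov).
I_D = (3.36 − 0.567) / 0.508 = 5.5 mA.

I_D = 5.50 mA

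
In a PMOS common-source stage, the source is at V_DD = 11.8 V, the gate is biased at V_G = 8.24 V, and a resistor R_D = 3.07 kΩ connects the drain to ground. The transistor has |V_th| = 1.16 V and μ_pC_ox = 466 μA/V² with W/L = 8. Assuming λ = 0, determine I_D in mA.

I_D = 3.69 mA

V_SG = V_DD − V_G = 11.8 − 8.24 = 3.56 V, so V_ov = 3.56 − 1.16 = 2.4 V.
k_p = μ_pC_ox · (W/L) = 3.728 mA/V².
Assume saturation: I_D = ½ k_p V_ov² = 0.5 × 3.728 × 2.4² = 10.7 mA, giving V_SD = V_DD − I_D R_D = 11.8 − 10.7 × 3.07 = -21.2 V.
But -21.2 V < V_ov = 2.4 V, so the device is actually in triode.
In triode I_D = k_p[V_ov V_SD − ½ V_SD²] and I_D = (V_DD − V_SD)/R_D. Equating: 5.72 V_SD² − 28.47 V_SD + 11.8 = 0, giving V_SD = 0.456 V (the root below V_ov).
I_D = (11.8 − 0.456) / 3.07 = 3.69 mA.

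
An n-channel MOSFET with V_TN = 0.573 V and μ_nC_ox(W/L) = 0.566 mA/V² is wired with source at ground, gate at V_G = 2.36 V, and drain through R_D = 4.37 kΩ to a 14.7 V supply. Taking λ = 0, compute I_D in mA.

I_D = 0.904 mA

V_GS = V_G = 2.36 V, so V_ov = 2.36 − 0.573 = 1.79 V.
Assume saturation: I_D = ½ k_n V_ov² = 0.5 × 0.566 × 1.79² = 0.904 mA, giving V_DS = V_DD − I_D R_D = 14.7 − 0.904 × 4.37 = 10.8 V.
V_DS = 10.8 V ≥ V_ov = 1.79 V, confirming saturation.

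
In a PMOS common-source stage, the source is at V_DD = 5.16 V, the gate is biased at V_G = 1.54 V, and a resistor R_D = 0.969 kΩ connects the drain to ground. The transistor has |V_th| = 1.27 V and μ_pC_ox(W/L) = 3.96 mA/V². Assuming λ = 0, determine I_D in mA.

I_D = 4.73 mA

V_SG = V_DD − V_G = 5.16 − 1.54 = 3.62 V, so V_ov = 3.62 − 1.27 = 2.35 V.
Assume saturation: I_D = ½ k_p V_ov² = 0.5 × 3.96 × 2.35² = 10.9 mA, giving V_SD = V_DD − I_D R_D = 5.16 − 10.9 × 0.969 = -5.44 V.
But -5.44 V < V_ov = 2.35 V, so the device is actually in triode.
In triode I_D = k_p[V_ov V_SD − ½ V_SD²] and I_D = (V_DD − V_SD)/R_D. Equating: 1.92 V_SD² − 10.02 V_SD + 5.16 = 0, giving V_SD = 0.579 V (the root below V_ov).
I_D = (5.16 − 0.579) / 0.969 = 4.73 mA.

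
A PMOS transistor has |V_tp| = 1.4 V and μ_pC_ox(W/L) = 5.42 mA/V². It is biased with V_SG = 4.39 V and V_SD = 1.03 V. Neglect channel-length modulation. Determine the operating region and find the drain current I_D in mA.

Triode; I_D = 13.8 mA

V_ov = V_SG − |V_tp| = 4.39 − 1.4 = 2.99 V.
Since V_SD = 1.03 V < V_ov = 2.99 V, the device is in the triode region.
I_D = k_p [V_ov · V_SD − ½ V_SD²] = 5.42 × [2.99 × 1.03 − 0.5 × 1.03²] = 13.8 mA.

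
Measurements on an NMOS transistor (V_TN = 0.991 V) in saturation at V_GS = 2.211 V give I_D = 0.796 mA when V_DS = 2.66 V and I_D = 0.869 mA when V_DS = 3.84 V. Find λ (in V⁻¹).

λ = 0.0980 V⁻¹

With V_GS fixed, I_D ∝ (1 + λ V_DS) in saturation, so I_D2/I_D1 = (1 + λ V_DS2)/(1 + λ V_DS1).
0.869/0.796 = 1.092 = (1 + 3.84 λ)/(1 + 2.66 λ).
Solving: λ (I_D1 V_DS2 − I_D2 V_DS1) = I_D2 − I_D1, so λ = (0.869 − 0.796) / (0.796 × 3.84 − 0.869 × 2.66) = 0.073 / 0.745 = 0.098 V⁻¹.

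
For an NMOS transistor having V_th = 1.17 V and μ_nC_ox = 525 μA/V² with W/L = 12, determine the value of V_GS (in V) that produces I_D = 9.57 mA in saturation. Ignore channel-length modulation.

V_GS = 2.91 V

k_n = μ_nC_ox · (W/L) = 6.3 mA/V².
In saturation I_D = ½ k_n (V_GS − V_th)², so V_GS − V_th = √(2 I_D / k_n) = √(2 × 9.57 / 6.3) = 1.74 V.
V_GS = 1.17 + 1.74 = 2.91 V.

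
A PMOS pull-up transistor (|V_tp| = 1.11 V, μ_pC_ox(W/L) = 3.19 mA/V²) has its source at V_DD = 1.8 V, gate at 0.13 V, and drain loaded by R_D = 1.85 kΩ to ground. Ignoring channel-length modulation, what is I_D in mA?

V_SG = V_DD − V_G = 1.8 − 0.13 = 1.67 V, so V_ov = 1.67 − 1.11 = 0.56 V.
Assume saturation: I_D = ½ k_p V_ov² = 0.5 × 3.19 × 0.56² = 0.5 mA, giving V_SD = V_DD − I_D R_D = 1.8 − 0.5 × 1.85 = 0.875 V.
V_SD = 0.875 V ≥ V_ov = 0.56 V, confirming saturation.

I_D = 0.500 mA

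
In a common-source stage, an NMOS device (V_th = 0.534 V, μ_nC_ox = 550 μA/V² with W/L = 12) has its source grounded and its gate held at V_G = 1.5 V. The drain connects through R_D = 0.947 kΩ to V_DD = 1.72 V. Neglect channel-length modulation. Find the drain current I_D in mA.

I_D = 1.52 mA

V_GS = V_G = 1.5 V, so V_ov = 1.5 − 0.534 = 0.966 V.
k_n = μ_nC_ox · (W/L) = 6.6 mA/V².
Assume saturation: I_D = ½ k_n V_ov² = 0.5 × 6.6 × 0.966² = 3.08 mA, giving V_DS = V_DD − I_D R_D = 1.72 − 3.08 × 0.947 = -1.2 V.
But -1.2 V < V_ov = 0.966 V, so the device is actually in triode.
In triode I_D = k_n[V_ov V_DS − ½ V_DS²] and I_D = (V_DD − V_DS)/R_D. Equating: 3.13 V_DS² − 7.038 V_DS + 1.72 = 0, giving V_DS = 0.279 V (the root below V_ov).
I_D = (1.72 − 0.279) / 0.947 = 1.52 mA.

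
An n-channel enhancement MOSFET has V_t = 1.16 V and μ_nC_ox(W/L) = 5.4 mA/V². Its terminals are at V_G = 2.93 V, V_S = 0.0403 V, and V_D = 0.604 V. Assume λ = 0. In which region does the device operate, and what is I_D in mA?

Triode; I_D = 4.41 mA

V_GS = V_G − V_S = 2.93 − 0.0403 = 2.89 V; V_DS = V_D − V_S = 0.604 − 0.0403 = 0.564 V.
V_ov = V_GS − V_t = 2.89 − 1.16 = 1.73 V.
Since V_DS = 0.564 V < V_ov = 1.73 V, the device is in the triode region.
I_D = k_n [V_ov · V_DS − ½ V_DS²] = 5.4 × [1.73 × 0.564 − 0.5 × 0.564²] = 4.41 mA.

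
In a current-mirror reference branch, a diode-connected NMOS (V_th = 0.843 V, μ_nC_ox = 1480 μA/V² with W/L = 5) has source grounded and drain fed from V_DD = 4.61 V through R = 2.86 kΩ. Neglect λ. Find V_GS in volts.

With gate tied to drain, V_GS = V_DS ≥ V_GS − V_th, so the device is in saturation.
k_n = μ_nC_ox · (W/L) = 7.4 mA/V².
KCL at the drain: ½ k_n (V_GS − V_th)² = (V_DD − V_GS)/R.
Let x = V_GS − 0.843. Then 10.6 x² + x − 3.767 = 0, giving x = 0.551 V (positive root), so V_GS = 1.39 V.
I_D = (V_DD − V_GS)/R = (4.61 − 1.39) / 2.86 = 1.12 mA.

V_GS = 1.39 V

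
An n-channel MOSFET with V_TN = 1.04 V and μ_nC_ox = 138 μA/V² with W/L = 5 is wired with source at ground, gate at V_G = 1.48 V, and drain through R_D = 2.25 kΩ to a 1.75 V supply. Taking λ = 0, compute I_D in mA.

I_D = 0.0668 mA

V_GS = V_G = 1.48 V, so V_ov = 1.48 − 1.04 = 0.44 V.
k_n = μ_nC_ox · (W/L) = 0.69 mA/V².
Assume saturation: I_D = ½ k_n V_ov² = 0.5 × 0.69 × 0.44² = 0.0668 mA, giving V_DS = V_DD − I_D R_D = 1.75 − 0.0668 × 2.25 = 1.6 V.
V_DS = 1.6 V ≥ V_ov = 0.44 V, confirming saturation.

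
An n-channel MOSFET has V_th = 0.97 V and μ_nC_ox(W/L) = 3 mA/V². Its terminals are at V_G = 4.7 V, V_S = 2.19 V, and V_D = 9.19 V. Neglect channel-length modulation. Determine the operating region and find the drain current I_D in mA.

V_GS = V_G − V_S = 4.7 − 2.19 = 2.51 V; V_DS = V_D − V_S = 9.19 − 2.19 = 7 V.
V_ov = V_GS − V_th = 2.51 − 0.97 = 1.54 V.
Since V_DS = 7 V ≥ V_ov = 1.54 V, the device is in saturation.
I_D = ½ k_n V_ov² = 0.5 × 3 × 1.54² = 3.56 mA.

Saturation; I_D = 3.56 mA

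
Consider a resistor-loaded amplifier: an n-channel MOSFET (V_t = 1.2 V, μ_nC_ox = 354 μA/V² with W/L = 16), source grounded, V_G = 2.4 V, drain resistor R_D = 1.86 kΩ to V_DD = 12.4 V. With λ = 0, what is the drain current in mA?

I_D = 4.08 mA

V_GS = V_G = 2.4 V, so V_ov = 2.4 − 1.2 = 1.2 V.
k_n = μ_nC_ox · (W/L) = 5.664 mA/V².
Assume saturation: I_D = ½ k_n V_ov² = 0.5 × 5.664 × 1.2² = 4.08 mA, giving V_DS = V_DD − I_D R_D = 12.4 − 4.08 × 1.86 = 4.81 V.
V_DS = 4.81 V ≥ V_ov = 1.2 V, confirming saturation.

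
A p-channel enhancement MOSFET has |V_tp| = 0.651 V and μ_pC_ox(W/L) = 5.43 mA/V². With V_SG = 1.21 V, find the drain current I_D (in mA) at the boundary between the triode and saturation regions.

I_D = 0.848 mA

At the boundary V_SD = V_ov = V_SG − |V_tp| = 1.21 − 0.651 = 0.559 V.
I_D = ½ k_p V_ov² = 0.5 × 5.43 × 0.559² = 0.848 mA.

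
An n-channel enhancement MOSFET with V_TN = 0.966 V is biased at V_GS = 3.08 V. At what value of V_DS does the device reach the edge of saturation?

The boundary between triode and saturation is V_DS = V_GS − V_TN = V_ov.
V_ov = 3.08 − 0.966 = 2.11 V.

V_DS,sat = 2.11 V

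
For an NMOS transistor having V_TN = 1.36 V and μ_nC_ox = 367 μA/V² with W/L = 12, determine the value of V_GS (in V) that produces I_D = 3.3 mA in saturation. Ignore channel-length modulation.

V_GS = 2.58 V

k_n = μ_nC_ox · (W/L) = 4.404 mA/V².
In saturation I_D = ½ k_n (V_GS − V_TN)², so V_GS − V_TN = √(2 I_D / k_n) = √(2 × 3.3 / 4.404) = 1.22 V.
V_GS = 1.36 + 1.22 = 2.58 V.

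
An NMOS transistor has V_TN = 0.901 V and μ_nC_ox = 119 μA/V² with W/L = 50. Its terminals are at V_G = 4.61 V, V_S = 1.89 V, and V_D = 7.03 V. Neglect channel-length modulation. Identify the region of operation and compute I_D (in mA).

Saturation; I_D = 9.84 mA

V_GS = V_G − V_S = 4.61 − 1.89 = 2.72 V; V_DS = V_D − V_S = 7.03 − 1.89 = 5.14 V.
k_n = μ_nC_ox · (W/L) = 5.95 mA/V².
V_ov = V_GS − V_TN = 2.72 − 0.901 = 1.82 V.
Since V_DS = 5.14 V ≥ V_ov = 1.82 V, the device is in saturation.
I_D = ½ k_n V_ov² = 0.5 × 5.95 × 1.82² = 9.84 mA.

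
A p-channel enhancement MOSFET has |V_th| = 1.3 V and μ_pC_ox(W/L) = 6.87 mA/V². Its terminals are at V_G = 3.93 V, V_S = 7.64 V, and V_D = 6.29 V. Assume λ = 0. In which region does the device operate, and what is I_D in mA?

Triode; I_D = 16.1 mA

V_SG = V_S − V_G = 7.64 − 3.93 = 3.71 V; V_SD = V_S − V_D = 7.64 − 6.29 = 1.35 V.
V_ov = V_SG − |V_th| = 3.71 − 1.3 = 2.41 V.
Since V_SD = 1.35 V < V_ov = 2.41 V, the device is in the triode region.
I_D = k_p [V_ov · V_SD − ½ V_SD²] = 6.87 × [2.41 × 1.35 − 0.5 × 1.35²] = 16.1 mA.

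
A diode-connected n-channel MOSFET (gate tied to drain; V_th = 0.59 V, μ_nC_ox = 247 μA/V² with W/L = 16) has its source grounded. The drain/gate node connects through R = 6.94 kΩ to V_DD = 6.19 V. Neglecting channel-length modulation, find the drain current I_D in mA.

With gate tied to drain, V_GS = V_DS ≥ V_GS − V_th, so the device is in saturation.
k_n = μ_nC_ox · (W/L) = 3.952 mA/V².
KCL at the drain: ½ k_n (V_GS − V_th)² = (V_DD − V_GS)/R.
Let x = V_GS − 0.59. Then 13.7 x² + x − 5.6 = 0, giving x = 0.604 V (positive root), so V_GS = 1.19 V.
I_D = (V_DD − V_GS)/R = (6.19 − 1.19) / 6.94 = 0.72 mA.

I_D = 0.720 mA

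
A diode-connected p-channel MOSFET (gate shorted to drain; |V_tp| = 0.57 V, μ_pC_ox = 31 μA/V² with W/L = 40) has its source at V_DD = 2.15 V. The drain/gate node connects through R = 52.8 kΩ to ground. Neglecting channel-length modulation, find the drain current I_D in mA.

I_D = 0.0260 mA

With gate tied to drain, V_SG = V_SD ≥ V_SG − |V_tp|, so the device is in saturation.
k_p = μ_pC_ox · (W/L) = 1.24 mA/V².
KCL at the drain: ½ k_p (V_SG − |V_tp|)² = (V_DD − V_SG)/R.
Let x = V_SG − 0.57. Then 32.7 x² + x − 1.58 = 0, giving x = 0.205 V (positive root), so V_SG = 0.775 V.
I_D = (V_DD − V_SG)/R = (2.15 − 0.775) / 52.8 = 0.026 mA.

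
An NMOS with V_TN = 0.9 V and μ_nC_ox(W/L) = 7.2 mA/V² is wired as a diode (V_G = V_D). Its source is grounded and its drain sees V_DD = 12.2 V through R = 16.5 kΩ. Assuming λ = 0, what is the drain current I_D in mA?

I_D = 0.659 mA

With gate tied to drain, V_GS = V_DS ≥ V_GS − V_TN, so the device is in saturation.
KCL at the drain: ½ k_n (V_GS − V_TN)² = (V_DD − V_GS)/R.
Let x = V_GS − 0.9. Then 59.4 x² + x − 11.3 = 0, giving x = 0.428 V (positive root), so V_GS = 1.33 V.
I_D = (V_DD − V_GS)/R = (12.2 − 1.33) / 16.5 = 0.659 mA.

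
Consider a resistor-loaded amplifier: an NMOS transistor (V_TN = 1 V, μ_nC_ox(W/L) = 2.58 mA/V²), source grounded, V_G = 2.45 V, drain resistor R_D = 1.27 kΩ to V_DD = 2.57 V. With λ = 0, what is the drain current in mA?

V_GS = V_G = 2.45 V, so V_ov = 2.45 − 1 = 1.45 V.
Assume saturation: I_D = ½ k_n V_ov² = 0.5 × 2.58 × 1.45² = 2.71 mA, giving V_DS = V_DD − I_D R_D = 2.57 − 2.71 × 1.27 = -0.875 V.
But -0.875 V < V_ov = 1.45 V, so the device is actually in triode.
In triode I_D = k_n[V_ov V_DS − ½ V_DS²] and I_D = (V_DD − V_DS)/R_D. Equating: 1.64 V_DS² − 5.751 V_DS + 2.57 = 0, giving V_DS = 0.526 V (the root below V_ov).
I_D = (2.57 − 0.526) / 1.27 = 1.61 mA.

I_D = 1.61 mA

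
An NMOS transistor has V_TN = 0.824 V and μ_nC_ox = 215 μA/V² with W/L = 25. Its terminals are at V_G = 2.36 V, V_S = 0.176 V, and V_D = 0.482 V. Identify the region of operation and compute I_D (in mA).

Triode; I_D = 1.99 mA

V_GS = V_G − V_S = 2.36 − 0.176 = 2.18 V; V_DS = V_D − V_S = 0.482 − 0.176 = 0.306 V.
k_n = μ_nC_ox · (W/L) = 5.375 mA/V².
V_ov = V_GS − V_TN = 2.18 − 0.824 = 1.36 V.
Since V_DS = 0.306 V < V_ov = 1.36 V, the device is in the triode region.
I_D = k_n [V_ov · V_DS − ½ V_DS²] = 5.375 × [1.36 × 0.306 − 0.5 × 0.306²] = 1.99 mA.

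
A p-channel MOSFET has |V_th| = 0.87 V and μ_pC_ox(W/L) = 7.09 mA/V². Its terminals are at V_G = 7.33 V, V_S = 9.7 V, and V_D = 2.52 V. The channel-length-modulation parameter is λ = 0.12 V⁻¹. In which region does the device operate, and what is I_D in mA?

Saturation; I_D = 14.8 mA

V_SG = V_S − V_G = 9.7 − 7.33 = 2.37 V; V_SD = V_S − V_D = 9.7 − 2.52 = 7.18 V.
V_ov = V_SG − |V_th| = 2.37 − 0.87 = 1.5 V.
Since V_SD = 7.18 V ≥ V_ov = 1.5 V, the device is in saturation.
I_D = ½ k_p V_ov² (1 + λ V_SD) = 0.5 × 7.09 × 1.5² × (1 + 0.12 × 7.18) = 14.8 mA.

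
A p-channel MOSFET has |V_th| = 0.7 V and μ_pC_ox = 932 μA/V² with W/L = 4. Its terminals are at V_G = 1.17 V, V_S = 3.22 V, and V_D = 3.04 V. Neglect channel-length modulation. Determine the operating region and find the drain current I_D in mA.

Triode; I_D = 0.846 mA

V_SG = V_S − V_G = 3.22 − 1.17 = 2.05 V; V_SD = V_S − V_D = 3.22 − 3.04 = 0.18 V.
k_p = μ_pC_ox · (W/L) = 3.728 mA/V².
V_ov = V_SG − |V_th| = 2.05 − 0.7 = 1.35 V.
Since V_SD = 0.18 V < V_ov = 1.35 V, the device is in the triode region.
I_D = k_p [V_ov · V_SD − ½ V_SD²] = 3.728 × [1.35 × 0.18 − 0.5 × 0.18²] = 0.846 mA.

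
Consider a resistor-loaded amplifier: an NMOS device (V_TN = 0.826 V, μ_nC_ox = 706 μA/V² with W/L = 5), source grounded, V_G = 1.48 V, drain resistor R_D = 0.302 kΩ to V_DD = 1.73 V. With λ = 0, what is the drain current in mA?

I_D = 0.755 mA

V_GS = V_G = 1.48 V, so V_ov = 1.48 − 0.826 = 0.654 V.
k_n = μ_nC_ox · (W/L) = 3.53 mA/V².
Assume saturation: I_D = ½ k_n V_ov² = 0.5 × 3.53 × 0.654² = 0.755 mA, giving V_DS = V_DD − I_D R_D = 1.73 − 0.755 × 0.302 = 1.5 V.
V_DS = 1.5 V ≥ V_ov = 0.654 V, confirming saturation.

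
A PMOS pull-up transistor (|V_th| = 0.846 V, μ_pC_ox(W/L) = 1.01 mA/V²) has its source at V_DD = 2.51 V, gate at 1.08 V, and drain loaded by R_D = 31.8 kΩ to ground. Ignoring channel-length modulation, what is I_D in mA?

V_SG = V_DD − V_G = 2.51 − 1.08 = 1.43 V, so V_ov = 1.43 − 0.846 = 0.584 V.
Assume saturation: I_D = ½ k_p V_ov² = 0.5 × 1.01 × 0.584² = 0.172 mA, giving V_SD = V_DD − I_D R_D = 2.51 − 0.172 × 31.8 = -2.97 V.
But -2.97 V < V_ov = 0.584 V, so the device is actually in triode.
In triode I_D = k_p[V_ov V_SD − ½ V_SD²] and I_D = (V_DD − V_SD)/R_D. Equating: 16.1 V_SD² − 19.76 V_SD + 2.51 = 0, giving V_SD = 0.144 V (the root below V_ov).
I_D = (2.51 − 0.144) / 31.8 = 0.0744 mA.

I_D = 0.0744 mA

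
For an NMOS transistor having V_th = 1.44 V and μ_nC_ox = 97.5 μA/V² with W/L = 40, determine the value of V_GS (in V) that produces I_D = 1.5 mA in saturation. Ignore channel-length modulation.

k_n = μ_nC_ox · (W/L) = 3.9 mA/V².
In saturation I_D = ½ k_n (V_GS − V_th)², so V_GS − V_th = √(2 I_D / k_n) = √(2 × 1.5 / 3.9) = 0.877 V.
V_GS = 1.44 + 0.877 = 2.32 V.

V_GS = 2.32 V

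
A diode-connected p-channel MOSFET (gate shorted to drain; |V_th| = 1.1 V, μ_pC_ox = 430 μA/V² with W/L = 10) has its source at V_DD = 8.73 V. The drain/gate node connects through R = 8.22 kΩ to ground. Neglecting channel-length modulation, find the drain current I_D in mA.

With gate tied to drain, V_SG = V_SD ≥ V_SG − |V_th|, so the device is in saturation.
k_p = μ_pC_ox · (W/L) = 4.3 mA/V².
KCL at the drain: ½ k_p (V_SG − |V_th|)² = (V_DD − V_SG)/R.
Let x = V_SG − 1.1. Then 17.7 x² + x − 7.63 = 0, giving x = 0.629 V (positive root), so V_SG = 1.73 V.
I_D = (V_DD − V_SG)/R = (8.73 − 1.73) / 8.22 = 0.852 mA.

I_D = 0.852 mA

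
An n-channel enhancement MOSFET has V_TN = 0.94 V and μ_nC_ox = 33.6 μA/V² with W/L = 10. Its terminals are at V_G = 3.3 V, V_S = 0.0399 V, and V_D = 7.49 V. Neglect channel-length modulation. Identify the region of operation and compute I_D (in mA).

Saturation; I_D = 0.904 mA

V_GS = V_G − V_S = 3.3 − 0.0399 = 3.26 V; V_DS = V_D − V_S = 7.49 − 0.0399 = 7.45 V.
k_n = μ_nC_ox · (W/L) = 0.336 mA/V².
V_ov = V_GS − V_TN = 3.26 − 0.94 = 2.32 V.
Since V_DS = 7.45 V ≥ V_ov = 2.32 V, the device is in saturation.
I_D = ½ k_n V_ov² = 0.5 × 0.336 × 2.32² = 0.904 mA.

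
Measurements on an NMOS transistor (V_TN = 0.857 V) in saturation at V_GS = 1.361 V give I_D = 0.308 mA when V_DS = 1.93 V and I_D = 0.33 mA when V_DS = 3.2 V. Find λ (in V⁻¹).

With V_GS fixed, I_D ∝ (1 + λ V_DS) in saturation, so I_D2/I_D1 = (1 + λ V_DS2)/(1 + λ V_DS1).
0.33/0.308 = 1.071 = (1 + 3.2 λ)/(1 + 1.93 λ).
Solving: λ (I_D1 V_DS2 − I_D2 V_DS1) = I_D2 − I_D1, so λ = (0.33 − 0.308) / (0.308 × 3.2 − 0.33 × 1.93) = 0.022 / 0.349 = 0.0631 V⁻¹.

λ = 0.0631 V⁻¹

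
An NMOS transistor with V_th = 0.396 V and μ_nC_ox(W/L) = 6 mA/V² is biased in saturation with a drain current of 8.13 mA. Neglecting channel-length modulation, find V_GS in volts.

In saturation I_D = ½ k_n (V_GS − V_th)², so V_GS − V_th = √(2 I_D / k_n) = √(2 × 8.13 / 6) = 1.65 V.
V_GS = 0.396 + 1.65 = 2.04 V.

V_GS = 2.04 V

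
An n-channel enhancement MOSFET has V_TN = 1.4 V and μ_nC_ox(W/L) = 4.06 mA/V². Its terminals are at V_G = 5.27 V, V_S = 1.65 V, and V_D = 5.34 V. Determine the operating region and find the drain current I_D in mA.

V_GS = V_G − V_S = 5.27 − 1.65 = 3.62 V; V_DS = V_D − V_S = 5.34 − 1.65 = 3.69 V.
V_ov = V_GS − V_TN = 3.62 − 1.4 = 2.22 V.
Since V_DS = 3.69 V ≥ V_ov = 2.22 V, the device is in saturation.
I_D = ½ k_n V_ov² = 0.5 × 4.06 × 2.22² = 10 mA.

Saturation; I_D = 10.0 mA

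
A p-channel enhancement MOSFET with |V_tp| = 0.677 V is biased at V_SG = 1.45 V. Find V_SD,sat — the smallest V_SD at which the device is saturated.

The boundary between triode and saturation is V_SD = V_SG − |V_tp| = V_ov.
V_ov = 1.45 − 0.677 = 0.773 V.

V_SD,sat = 0.773 V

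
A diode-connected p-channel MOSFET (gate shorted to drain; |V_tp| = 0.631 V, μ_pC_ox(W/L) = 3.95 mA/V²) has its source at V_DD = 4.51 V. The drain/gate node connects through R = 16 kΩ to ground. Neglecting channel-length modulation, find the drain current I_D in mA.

With gate tied to drain, V_SG = V_SD ≥ V_SG − |V_tp|, so the device is in saturation.
KCL at the drain: ½ k_p (V_SG − |V_tp|)² = (V_DD − V_SG)/R.
Let x = V_SG − 0.631. Then 31.6 x² + x − 3.879 = 0, giving x = 0.335 V (positive root), so V_SG = 0.966 V.
I_D = (V_DD − V_SG)/R = (4.51 − 0.966) / 16 = 0.222 mA.

I_D = 0.222 mA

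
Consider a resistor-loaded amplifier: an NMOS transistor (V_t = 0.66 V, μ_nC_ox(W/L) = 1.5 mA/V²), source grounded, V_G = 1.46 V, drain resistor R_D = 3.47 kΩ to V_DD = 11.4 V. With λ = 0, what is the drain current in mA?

V_GS = V_G = 1.46 V, so V_ov = 1.46 − 0.66 = 0.8 V.
Assume saturation: I_D = ½ k_n V_ov² = 0.5 × 1.5 × 0.8² = 0.48 mA, giving V_DS = V_DD − I_D R_D = 11.4 − 0.48 × 3.47 = 9.73 V.
V_DS = 9.73 V ≥ V_ov = 0.8 V, confirming saturation.

I_D = 0.480 mA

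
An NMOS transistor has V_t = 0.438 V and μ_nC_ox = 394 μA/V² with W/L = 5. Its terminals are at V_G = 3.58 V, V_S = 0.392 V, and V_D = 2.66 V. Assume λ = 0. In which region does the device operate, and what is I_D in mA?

V_GS = V_G − V_S = 3.58 − 0.392 = 3.19 V; V_DS = V_D − V_S = 2.66 − 0.392 = 2.27 V.
k_n = μ_nC_ox · (W/L) = 1.97 mA/V².
V_ov = V_GS − V_t = 3.19 − 0.438 = 2.75 V.
Since V_DS = 2.27 V < V_ov = 2.75 V, the device is in the triode region.
I_D = k_n [V_ov · V_DS − ½ V_DS²] = 1.97 × [2.75 × 2.27 − 0.5 × 2.27²] = 7.22 mA.

Triode; I_D = 7.22 mA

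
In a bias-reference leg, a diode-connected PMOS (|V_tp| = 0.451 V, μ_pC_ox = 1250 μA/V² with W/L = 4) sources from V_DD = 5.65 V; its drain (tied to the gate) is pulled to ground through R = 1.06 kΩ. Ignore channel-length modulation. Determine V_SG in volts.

V_SG = 1.68 V

With gate tied to drain, V_SG = V_SD ≥ V_SG − |V_tp|, so the device is in saturation.
k_p = μ_pC_ox · (W/L) = 5 mA/V².
KCL at the drain: ½ k_p (V_SG − |V_tp|)² = (V_DD − V_SG)/R.
Let x = V_SG − 0.451. Then 2.65 x² + x − 5.199 = 0, giving x = 1.22 V (positive root), so V_SG = 1.68 V.
I_D = (V_DD − V_SG)/R = (5.65 − 1.68) / 1.06 = 3.75 mA.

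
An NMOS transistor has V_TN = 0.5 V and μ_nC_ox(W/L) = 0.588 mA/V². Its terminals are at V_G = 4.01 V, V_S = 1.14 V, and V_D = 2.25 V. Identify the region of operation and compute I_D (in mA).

Triode; I_D = 1.18 mA

V_GS = V_G − V_S = 4.01 − 1.14 = 2.87 V; V_DS = V_D − V_S = 2.25 − 1.14 = 1.11 V.
V_ov = V_GS − V_TN = 2.87 − 0.5 = 2.37 V.
Since V_DS = 1.11 V < V_ov = 2.37 V, the device is in the triode region.
I_D = k_n [V_ov · V_DS − ½ V_DS²] = 0.588 × [2.37 × 1.11 − 0.5 × 1.11²] = 1.18 mA.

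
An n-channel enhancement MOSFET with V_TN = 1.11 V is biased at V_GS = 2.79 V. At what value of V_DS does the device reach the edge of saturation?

V_DS,sat = 1.68 V

The boundary between triode and saturation is V_DS = V_GS − V_TN = V_ov.
V_ov = 2.79 − 1.11 = 1.68 V.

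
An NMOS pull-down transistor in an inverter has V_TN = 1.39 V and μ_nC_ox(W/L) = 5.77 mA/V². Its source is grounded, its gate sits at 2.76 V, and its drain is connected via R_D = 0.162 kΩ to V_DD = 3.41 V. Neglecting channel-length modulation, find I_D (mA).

I_D = 5.41 mA

V_GS = V_G = 2.76 V, so V_ov = 2.76 − 1.39 = 1.37 V.
Assume saturation: I_D = ½ k_n V_ov² = 0.5 × 5.77 × 1.37² = 5.41 mA, giving V_DS = V_DD − I_D R_D = 3.41 − 5.41 × 0.162 = 2.53 V.
V_DS = 2.53 V ≥ V_ov = 1.37 V, confirming saturation.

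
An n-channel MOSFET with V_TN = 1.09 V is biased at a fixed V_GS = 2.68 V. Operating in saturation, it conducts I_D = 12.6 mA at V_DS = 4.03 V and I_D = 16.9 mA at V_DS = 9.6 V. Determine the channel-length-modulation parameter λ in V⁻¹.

λ = 0.0814 V⁻¹

With V_GS fixed, I_D ∝ (1 + λ V_DS) in saturation, so I_D2/I_D1 = (1 + λ V_DS2)/(1 + λ V_DS1).
16.9/12.6 = 1.341 = (1 + 9.6 λ)/(1 + 4.03 λ).
Solving: λ (I_D1 V_DS2 − I_D2 V_DS1) = I_D2 − I_D1, so λ = (16.9 − 12.6) / (12.6 × 9.6 − 16.9 × 4.03) = 4.3 / 52.9 = 0.0814 V⁻¹.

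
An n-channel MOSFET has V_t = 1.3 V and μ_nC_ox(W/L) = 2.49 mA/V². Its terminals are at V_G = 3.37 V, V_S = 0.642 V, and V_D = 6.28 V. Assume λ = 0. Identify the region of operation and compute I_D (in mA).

V_GS = V_G − V_S = 3.37 − 0.642 = 2.73 V; V_DS = V_D − V_S = 6.28 − 0.642 = 5.64 V.
V_ov = V_GS − V_t = 2.73 − 1.3 = 1.43 V.
Since V_DS = 5.64 V ≥ V_ov = 1.43 V, the device is in saturation.
I_D = ½ k_n V_ov² = 0.5 × 2.49 × 1.43² = 2.54 mA.

Saturation; I_D = 2.54 mA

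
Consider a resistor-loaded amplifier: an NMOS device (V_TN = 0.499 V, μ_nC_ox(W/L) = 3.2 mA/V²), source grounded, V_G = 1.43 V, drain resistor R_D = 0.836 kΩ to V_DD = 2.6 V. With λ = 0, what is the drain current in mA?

V_GS = V_G = 1.43 V, so V_ov = 1.43 − 0.499 = 0.931 V.
Assume saturation: I_D = ½ k_n V_ov² = 0.5 × 3.2 × 0.931² = 1.39 mA, giving V_DS = V_DD − I_D R_D = 2.6 − 1.39 × 0.836 = 1.44 V.
V_DS = 1.44 V ≥ V_ov = 0.931 V, confirming saturation.

I_D = 1.39 mA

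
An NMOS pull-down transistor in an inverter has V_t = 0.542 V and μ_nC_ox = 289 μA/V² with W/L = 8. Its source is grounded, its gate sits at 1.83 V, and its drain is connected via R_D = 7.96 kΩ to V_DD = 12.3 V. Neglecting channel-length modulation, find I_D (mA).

V_GS = V_G = 1.83 V, so V_ov = 1.83 − 0.542 = 1.29 V.
k_n = μ_nC_ox · (W/L) = 2.312 mA/V².
Assume saturation: I_D = ½ k_n V_ov² = 0.5 × 2.312 × 1.29² = 1.92 mA, giving V_DS = V_DD − I_D R_D = 12.3 − 1.92 × 7.96 = -2.97 V.
But -2.97 V < V_ov = 1.29 V, so the device is actually in triode.
In triode I_D = k_n[V_ov V_DS − ½ V_DS²] and I_D = (V_DD − V_DS)/R_D. Equating: 9.2 V_DS² − 24.7 V_DS + 12.3 = 0, giving V_DS = 0.66 V (the root below V_ov).
I_D = (12.3 − 0.66) / 7.96 = 1.46 mA.

I_D = 1.46 mA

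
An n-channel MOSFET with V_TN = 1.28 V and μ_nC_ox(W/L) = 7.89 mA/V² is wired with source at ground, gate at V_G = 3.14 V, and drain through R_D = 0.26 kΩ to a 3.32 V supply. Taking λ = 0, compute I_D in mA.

I_D = 9.54 mA

V_GS = V_G = 3.14 V, so V_ov = 3.14 − 1.28 = 1.86 V.
Assume saturation: I_D = ½ k_n V_ov² = 0.5 × 7.89 × 1.86² = 13.6 mA, giving V_DS = V_DD − I_D R_D = 3.32 − 13.6 × 0.26 = -0.229 V.
But -0.229 V < V_ov = 1.86 V, so the device is actually in triode.
In triode I_D = k_n[V_ov V_DS − ½ V_DS²] and I_D = (V_DD − V_DS)/R_D. Equating: 1.03 V_DS² − 4.816 V_DS + 3.32 = 0, giving V_DS = 0.84 V (the root below V_ov).
I_D = (3.32 − 0.84) / 0.26 = 9.54 mA.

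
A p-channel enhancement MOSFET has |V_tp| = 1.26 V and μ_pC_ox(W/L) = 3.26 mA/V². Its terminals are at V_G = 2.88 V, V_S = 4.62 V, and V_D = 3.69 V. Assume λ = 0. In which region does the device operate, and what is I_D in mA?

Saturation; I_D = 0.376 mA

V_SG = V_S − V_G = 4.62 − 2.88 = 1.74 V; V_SD = V_S − V_D = 4.62 − 3.69 = 0.93 V.
V_ov = V_SG − |V_tp| = 1.74 − 1.26 = 0.48 V.
Since V_SD = 0.93 V ≥ V_ov = 0.48 V, the device is in saturation.
I_D = ½ k_p V_ov² = 0.5 × 3.26 × 0.48² = 0.376 mA.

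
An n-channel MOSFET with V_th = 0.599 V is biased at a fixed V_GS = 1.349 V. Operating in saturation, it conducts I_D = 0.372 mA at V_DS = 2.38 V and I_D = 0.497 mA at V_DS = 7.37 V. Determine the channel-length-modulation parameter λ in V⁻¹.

λ = 0.0802 V⁻¹

With V_GS fixed, I_D ∝ (1 + λ V_DS) in saturation, so I_D2/I_D1 = (1 + λ V_DS2)/(1 + λ V_DS1).
0.497/0.372 = 1.336 = (1 + 7.37 λ)/(1 + 2.38 λ).
Solving: λ (I_D1 V_DS2 − I_D2 V_DS1) = I_D2 − I_D1, so λ = (0.497 − 0.372) / (0.372 × 7.37 − 0.497 × 2.38) = 0.125 / 1.56 = 0.0802 V⁻¹.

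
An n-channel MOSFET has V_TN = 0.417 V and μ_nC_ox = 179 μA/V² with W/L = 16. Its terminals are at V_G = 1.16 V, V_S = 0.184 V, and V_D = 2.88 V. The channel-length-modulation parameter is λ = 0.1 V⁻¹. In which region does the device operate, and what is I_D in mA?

V_GS = V_G − V_S = 1.16 − 0.184 = 0.976 V; V_DS = V_D − V_S = 2.88 − 0.184 = 2.7 V.
k_n = μ_nC_ox · (W/L) = 2.864 mA/V².
V_ov = V_GS − V_TN = 0.976 − 0.417 = 0.559 V.
Since V_DS = 2.7 V ≥ V_ov = 0.559 V, the device is in saturation.
I_D = ½ k_n V_ov² (1 + λ V_DS) = 0.5 × 2.864 × 0.559² × (1 + 0.1 × 2.7) = 0.568 mA.

Saturation; I_D = 0.568 mA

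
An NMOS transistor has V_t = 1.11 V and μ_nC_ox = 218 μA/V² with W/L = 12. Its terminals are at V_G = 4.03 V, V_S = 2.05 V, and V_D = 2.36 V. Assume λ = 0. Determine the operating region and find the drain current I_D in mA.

Triode; I_D = 0.580 mA

V_GS = V_G − V_S = 4.03 − 2.05 = 1.98 V; V_DS = V_D − V_S = 2.36 − 2.05 = 0.31 V.
k_n = μ_nC_ox · (W/L) = 2.616 mA/V².
V_ov = V_GS − V_t = 1.98 − 1.11 = 0.87 V.
Since V_DS = 0.31 V < V_ov = 0.87 V, the device is in the triode region.
I_D = k_n [V_ov · V_DS − ½ V_DS²] = 2.616 × [0.87 × 0.31 − 0.5 × 0.31²] = 0.58 mA.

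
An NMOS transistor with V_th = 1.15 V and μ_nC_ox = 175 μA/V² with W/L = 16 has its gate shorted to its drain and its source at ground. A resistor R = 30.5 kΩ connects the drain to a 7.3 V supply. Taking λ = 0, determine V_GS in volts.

With gate tied to drain, V_GS = V_DS ≥ V_GS − V_th, so the device is in saturation.
k_n = μ_nC_ox · (W/L) = 2.8 mA/V².
KCL at the drain: ½ k_n (V_GS − V_th)² = (V_DD − V_GS)/R.
Let x = V_GS − 1.15. Then 42.7 x² + x − 6.15 = 0, giving x = 0.368 V (positive root), so V_GS = 1.52 V.
I_D = (V_DD − V_GS)/R = (7.3 − 1.52) / 30.5 = 0.19 mA.

V_GS = 1.52 V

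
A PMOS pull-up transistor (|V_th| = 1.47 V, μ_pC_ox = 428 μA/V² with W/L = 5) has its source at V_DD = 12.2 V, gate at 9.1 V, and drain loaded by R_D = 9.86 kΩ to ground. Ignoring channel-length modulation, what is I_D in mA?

I_D = 1.20 mA

V_SG = V_DD − V_G = 12.2 − 9.1 = 3.1 V, so V_ov = 3.1 − 1.47 = 1.63 V.
k_p = μ_pC_ox · (W/L) = 2.14 mA/V².
Assume saturation: I_D = ½ k_p V_ov² = 0.5 × 2.14 × 1.63² = 2.84 mA, giving V_SD = V_DD − I_D R_D = 12.2 − 2.84 × 9.86 = -15.8 V.
But -15.8 V < V_ov = 1.63 V, so the device is actually in triode.
In triode I_D = k_p[V_ov V_SD − ½ V_SD²] and I_D = (V_DD − V_SD)/R_D. Equating: 10.6 V_SD² − 35.39 V_SD + 12.2 = 0, giving V_SD = 0.39 V (the root below V_ov).
I_D = (12.2 − 0.39) / 9.86 = 1.2 mA.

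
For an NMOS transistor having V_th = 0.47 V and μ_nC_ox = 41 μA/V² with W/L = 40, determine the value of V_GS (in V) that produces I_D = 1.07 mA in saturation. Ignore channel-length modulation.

k_n = μ_nC_ox · (W/L) = 1.64 mA/V².
In saturation I_D = ½ k_n (V_GS − V_th)², so V_GS − V_th = √(2 I_D / k_n) = √(2 × 1.07 / 1.64) = 1.14 V.
V_GS = 0.47 + 1.14 = 1.61 V.

V_GS = 1.61 V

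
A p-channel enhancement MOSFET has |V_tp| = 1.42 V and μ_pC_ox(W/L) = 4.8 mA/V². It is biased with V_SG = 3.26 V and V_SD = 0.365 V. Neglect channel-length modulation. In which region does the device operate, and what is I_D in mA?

V_ov = V_SG − |V_tp| = 3.26 − 1.42 = 1.84 V.
Since V_SD = 0.365 V < V_ov = 1.84 V, the device is in the triode region.
I_D = k_p [V_ov · V_SD − ½ V_SD²] = 4.8 × [1.84 × 0.365 − 0.5 × 0.365²] = 2.9 mA.

Triode; I_D = 2.90 mA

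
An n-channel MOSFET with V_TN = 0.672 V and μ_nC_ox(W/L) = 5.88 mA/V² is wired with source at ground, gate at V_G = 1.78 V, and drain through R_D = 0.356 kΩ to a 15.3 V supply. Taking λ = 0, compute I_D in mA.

V_GS = V_G = 1.78 V, so V_ov = 1.78 − 0.672 = 1.11 V.
Assume saturation: I_D = ½ k_n V_ov² = 0.5 × 5.88 × 1.11² = 3.61 mA, giving V_DS = V_DD − I_D R_D = 15.3 − 3.61 × 0.356 = 14 V.
V_DS = 14 V ≥ V_ov = 1.11 V, confirming saturation.

I_D = 3.61 mA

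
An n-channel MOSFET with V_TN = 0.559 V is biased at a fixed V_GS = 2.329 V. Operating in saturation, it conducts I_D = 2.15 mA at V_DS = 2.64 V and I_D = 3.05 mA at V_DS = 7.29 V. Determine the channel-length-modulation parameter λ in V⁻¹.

λ = 0.118 V⁻¹

With V_GS fixed, I_D ∝ (1 + λ V_DS) in saturation, so I_D2/I_D1 = (1 + λ V_DS2)/(1 + λ V_DS1).
3.05/2.15 = 1.419 = (1 + 7.29 λ)/(1 + 2.64 λ).
Solving: λ (I_D1 V_DS2 − I_D2 V_DS1) = I_D2 − I_D1, so λ = (3.05 − 2.15) / (2.15 × 7.29 − 3.05 × 2.64) = 0.9 / 7.62 = 0.118 V⁻¹.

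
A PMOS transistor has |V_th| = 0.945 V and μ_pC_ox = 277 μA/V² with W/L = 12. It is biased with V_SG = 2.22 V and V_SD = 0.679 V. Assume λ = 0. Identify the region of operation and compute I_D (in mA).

k_p = μ_pC_ox · (W/L) = 3.324 mA/V².
V_ov = V_SG − |V_th| = 2.22 − 0.945 = 1.28 V.
Since V_SD = 0.679 V < V_ov = 1.28 V, the device is in the triode region.
I_D = k_p [V_ov · V_SD − ½ V_SD²] = 3.324 × [1.28 × 0.679 − 0.5 × 0.679²] = 2.11 mA.

Triode; I_D = 2.11 mA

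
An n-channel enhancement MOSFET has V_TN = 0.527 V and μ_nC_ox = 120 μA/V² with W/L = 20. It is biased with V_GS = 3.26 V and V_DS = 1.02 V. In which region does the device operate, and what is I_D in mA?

k_n = μ_nC_ox · (W/L) = 2.4 mA/V².
V_ov = V_GS − V_TN = 3.26 − 0.527 = 2.73 V.
Since V_DS = 1.02 V < V_ov = 2.73 V, the device is in the triode region.
I_D = k_n [V_ov · V_DS − ½ V_DS²] = 2.4 × [2.73 × 1.02 − 0.5 × 1.02²] = 5.44 mA.

Triode; I_D = 5.44 mA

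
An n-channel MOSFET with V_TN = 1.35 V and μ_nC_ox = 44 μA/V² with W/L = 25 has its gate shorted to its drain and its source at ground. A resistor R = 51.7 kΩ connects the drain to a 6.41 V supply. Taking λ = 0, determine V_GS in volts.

With gate tied to drain, V_GS = V_DS ≥ V_GS − V_TN, so the device is in saturation.
k_n = μ_nC_ox · (W/L) = 1.1 mA/V².
KCL at the drain: ½ k_n (V_GS − V_TN)² = (V_DD − V_GS)/R.
Let x = V_GS − 1.35. Then 28.4 x² + x − 5.06 = 0, giving x = 0.405 V (positive root), so V_GS = 1.75 V.
I_D = (V_DD − V_GS)/R = (6.41 − 1.75) / 51.7 = 0.09 mA.

V_GS = 1.75 V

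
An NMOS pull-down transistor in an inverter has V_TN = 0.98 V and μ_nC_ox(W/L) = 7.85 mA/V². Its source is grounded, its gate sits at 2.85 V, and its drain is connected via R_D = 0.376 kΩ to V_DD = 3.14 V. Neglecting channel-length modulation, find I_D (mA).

I_D = 6.89 mA

V_GS = V_G = 2.85 V, so V_ov = 2.85 − 0.98 = 1.87 V.
Assume saturation: I_D = ½ k_n V_ov² = 0.5 × 7.85 × 1.87² = 13.7 mA, giving V_DS = V_DD − I_D R_D = 3.14 − 13.7 × 0.376 = -2.02 V.
But -2.02 V < V_ov = 1.87 V, so the device is actually in triode.
In triode I_D = k_n[V_ov V_DS − ½ V_DS²] and I_D = (V_DD − V_DS)/R_D. Equating: 1.48 V_DS² − 6.519 V_DS + 3.14 = 0, giving V_DS = 0.55 V (the root below V_ov).
I_D = (3.14 − 0.55) / 0.376 = 6.89 mA.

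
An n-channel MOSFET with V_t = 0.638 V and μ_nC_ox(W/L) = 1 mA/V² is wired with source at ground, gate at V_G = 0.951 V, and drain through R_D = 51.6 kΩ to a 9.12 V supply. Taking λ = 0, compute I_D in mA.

V_GS = V_G = 0.951 V, so V_ov = 0.951 − 0.638 = 0.313 V.
Assume saturation: I_D = ½ k_n V_ov² = 0.5 × 1 × 0.313² = 0.049 mA, giving V_DS = V_DD − I_D R_D = 9.12 − 0.049 × 51.6 = 6.59 V.
V_DS = 6.59 V ≥ V_ov = 0.313 V, confirming saturation.

I_D = 0.0490 mA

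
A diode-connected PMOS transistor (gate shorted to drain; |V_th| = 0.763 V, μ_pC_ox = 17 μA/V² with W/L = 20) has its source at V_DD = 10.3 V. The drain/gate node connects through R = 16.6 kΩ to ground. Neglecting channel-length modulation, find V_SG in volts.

With gate tied to drain, V_SG = V_SD ≥ V_SG − |V_th|, so the device is in saturation.
k_p = μ_pC_ox · (W/L) = 0.34 mA/V².
KCL at the drain: ½ k_p (V_SG − |V_th|)² = (V_DD − V_SG)/R.
Let x = V_SG − 0.763. Then 2.82 x² + x − 9.537 = 0, giving x = 1.67 V (positive root), so V_SG = 2.43 V.
I_D = (V_DD − V_SG)/R = (10.3 − 2.43) / 16.6 = 0.474 mA.

V_SG = 2.43 V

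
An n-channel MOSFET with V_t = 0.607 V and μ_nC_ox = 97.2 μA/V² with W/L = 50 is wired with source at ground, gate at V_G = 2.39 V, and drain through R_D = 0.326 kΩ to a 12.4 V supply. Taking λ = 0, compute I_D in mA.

V_GS = V_G = 2.39 V, so V_ov = 2.39 − 0.607 = 1.78 V.
k_n = μ_nC_ox · (W/L) = 4.86 mA/V².
Assume saturation: I_D = ½ k_n V_ov² = 0.5 × 4.86 × 1.78² = 7.73 mA, giving V_DS = V_DD − I_D R_D = 12.4 − 7.73 × 0.326 = 9.88 V.
V_DS = 9.88 V ≥ V_ov = 1.78 V, confirming saturation.

I_D = 7.73 mA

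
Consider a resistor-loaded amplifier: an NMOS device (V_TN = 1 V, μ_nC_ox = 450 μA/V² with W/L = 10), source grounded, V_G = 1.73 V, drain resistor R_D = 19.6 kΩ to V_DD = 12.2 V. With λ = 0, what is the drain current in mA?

V_GS = V_G = 1.73 V, so V_ov = 1.73 − 1 = 0.73 V.
k_n = μ_nC_ox · (W/L) = 4.5 mA/V².
Assume saturation: I_D = ½ k_n V_ov² = 0.5 × 4.5 × 0.73² = 1.2 mA, giving V_DS = V_DD − I_D R_D = 12.2 − 1.2 × 19.6 = -11.3 V.
But -11.3 V < V_ov = 0.73 V, so the device is actually in triode.
In triode I_D = k_n[V_ov V_DS − ½ V_DS²] and I_D = (V_DD − V_DS)/R_D. Equating: 44.1 V_DS² − 65.39 V_DS + 12.2 = 0, giving V_DS = 0.219 V (the root below V_ov).
I_D = (12.2 − 0.219) / 19.6 = 0.611 mA.

I_D = 0.611 mA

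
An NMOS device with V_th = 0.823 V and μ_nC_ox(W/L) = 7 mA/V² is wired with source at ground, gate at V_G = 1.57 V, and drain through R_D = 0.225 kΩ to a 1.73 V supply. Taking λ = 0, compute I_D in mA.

V_GS = V_G = 1.57 V, so V_ov = 1.57 − 0.823 = 0.747 V.
Assume saturation: I_D = ½ k_n V_ov² = 0.5 × 7 × 0.747² = 1.95 mA, giving V_DS = V_DD − I_D R_D = 1.73 − 1.95 × 0.225 = 1.29 V.
V_DS = 1.29 V ≥ V_ov = 0.747 V, confirming saturation.

I_D = 1.95 mA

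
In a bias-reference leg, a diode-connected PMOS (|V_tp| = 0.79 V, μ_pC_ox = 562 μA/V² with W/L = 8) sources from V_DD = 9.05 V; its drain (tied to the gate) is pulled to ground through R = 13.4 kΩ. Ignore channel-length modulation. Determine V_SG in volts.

With gate tied to drain, V_SG = V_SD ≥ V_SG − |V_tp|, so the device is in saturation.
k_p = μ_pC_ox · (W/L) = 4.496 mA/V².
KCL at the drain: ½ k_p (V_SG − |V_tp|)² = (V_DD − V_SG)/R.
Let x = V_SG − 0.79. Then 30.1 x² + x − 8.26 = 0, giving x = 0.507 V (positive root), so V_SG = 1.3 V.
I_D = (V_DD − V_SG)/R = (9.05 − 1.3) / 13.4 = 0.579 mA.

V_SG = 1.30 V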